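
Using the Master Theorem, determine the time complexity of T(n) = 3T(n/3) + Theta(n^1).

Master Theorem for T(n) = 3T(n/3) + O(n^1):

a = 3, b = 3, c = 1
log_b(a) = log_3(3) = 1.0000

Case 2: c = 1 = log_3(3) = 1.0000
T(n) = O(n^1 log n) = O(n log n)

For T(n) = 3T(n/3) + O(n^1): log_3(3) = 1.0000. This is Case 2 of the Master Theorem (c = log_b(a), equal work at all levels), giving O(n log n).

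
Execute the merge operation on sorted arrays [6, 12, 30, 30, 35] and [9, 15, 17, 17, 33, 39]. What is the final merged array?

Merging process:

Compare 6 vs 9: take 6 from left. Merged: [6]
Compare 12 vs 9: take 9 from right. Merged: [6, 9]
Compare 12 vs 15: take 12 from left. Merged: [6, 9, 12]
Compare 30 vs 15: take 15 from right. Merged: [6, 9, 12, 15]
Compare 30 vs 17: take 17 from right. Merged: [6, 9, 12, 15, 17]
Compare 30 vs 17: take 17 from right. Merged: [6, 9, 12, 15, 17, 17]
Compare 30 vs 33: take 30 from left. Merged: [6, 9, 12, 15, 17, 17, 30]
Compare 30 vs 33: take 30 from left. Merged: [6, 9, 12, 15, 17, 17, 30, 30]
Compare 35 vs 33: take 33 from right. Merged: [6, 9, 12, 15, 17, 17, 30, 30, 33]
Compare 35 vs 39: take 35 from left. Merged: [6, 9, 12, 15, 17, 17, 30, 30, 33, 35]
Append remaining from right: [39]. Merged: [6, 9, 12, 15, 17, 17, 30, 30, 33, 35, 39]

Final merged array: [6, 9, 12, 15, 17, 17, 30, 30, 33, 35, 39]
Total comparisons: 10

The merged array is [6, 9, 12, 15, 17, 17, 30, 30, 33, 35, 39], requiring 10 comparisons. The merge step runs in O(n) time where n is the total number of elements.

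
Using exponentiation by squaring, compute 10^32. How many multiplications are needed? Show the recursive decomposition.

Computing 10^32 by squaring (build up from 10^1; each line after the first costs one multiplication):

10^1 = 10
10^2 = (10^1)^2 = 10^2 = 100
10^4 = (10^2)^2 = 100^2 = 10000
10^8 = (10^4)^2 = 10000^2 = 100000000
10^16 = (10^8)^2 = 100000000^2 = 10000000000000000
10^32 = (10^16)^2 = 10000000000000000^2 = 100000000000000000000000000000000

Result: 100000000000000000000000000000000
Multiplications needed: 5 (5 lines after 10^1)

10^32 = 100000000000000000000000000000000. Using exponentiation by squaring, this requires 5 multiplications. The key idea: if the exponent is even, square the half-power; if odd, multiply by the base once.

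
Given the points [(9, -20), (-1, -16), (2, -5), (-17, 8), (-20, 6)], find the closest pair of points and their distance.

Computing all pairwise distances among 5 points:

d((9, -20), (-1, -16)) = 10.7703
d((9, -20), (2, -5)) = 16.5529
d((9, -20), (-17, 8)) = 38.2099
d((9, -20), (-20, 6)) = 38.9487
d((-1, -16), (2, -5)) = 11.4018
d((-1, -16), (-17, 8)) = 28.8444
d((-1, -16), (-20, 6)) = 29.0689
d((2, -5), (-17, 8)) = 23.0217
d((2, -5), (-20, 6)) = 24.5967
d((-17, 8), (-20, 6)) = 3.6056 <-- minimum

Closest pair: (-17, 8) and (-20, 6) with distance 3.6056

The closest pair is (-17, 8) and (-20, 6) with Euclidean distance 3.6056. For 5 points, brute-force pairwise comparison is shown above. For large n, the divide-and-conquer algorithm (sort by x, recurse on halves, check the dividing strip) achieves O(n log n).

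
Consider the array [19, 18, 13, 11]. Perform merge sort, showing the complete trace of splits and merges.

Merge sort trace:

Split: [19, 18, 13, 11] -> [19, 18] and [13, 11]
  Split: [19, 18] -> [19] and [18]
  Merge: [19] + [18] -> [18, 19]
  Split: [13, 11] -> [13] and [11]
  Merge: [13] + [11] -> [11, 13]
Merge: [18, 19] + [11, 13] -> [11, 13, 18, 19]

Final sorted array: [11, 13, 18, 19]

The merge sort proceeds by recursively splitting the array and merging sorted halves.
After all merges, the sorted array is [11, 13, 18, 19].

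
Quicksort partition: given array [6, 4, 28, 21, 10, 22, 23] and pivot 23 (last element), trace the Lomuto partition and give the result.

Lomuto partition with pivot = 23:

Initial array: [6, 4, 28, 21, 10, 22, 23]

arr[0]=6 <= 23: swap with position 0, array becomes [6, 4, 28, 21, 10, 22, 23]
arr[1]=4 <= 23: swap with position 1, array becomes [6, 4, 28, 21, 10, 22, 23]
arr[2]=28 > 23: no swap
arr[3]=21 <= 23: swap with position 2, array becomes [6, 4, 21, 28, 10, 22, 23]
arr[4]=10 <= 23: swap with position 3, array becomes [6, 4, 21, 10, 28, 22, 23]
arr[5]=22 <= 23: swap with position 4, array becomes [6, 4, 21, 10, 22, 28, 23]

Place pivot at position 5: [6, 4, 21, 10, 22, 23, 28]
Pivot position: 5

After partitioning with pivot 23, the array becomes [6, 4, 21, 10, 22, 23, 28]. The pivot is placed at index 5. All elements to the left of the pivot are <= 23, and all elements to the right are > 23.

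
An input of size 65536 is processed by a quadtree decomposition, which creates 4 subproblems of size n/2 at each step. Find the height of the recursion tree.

For divide and conquer with division factor 2:

Problem sizes at each level:
Level 0: 65536
Level 1: 32768
Level 2: 16384
Level 3: 8192
Level 4: 4096
Level 5: 2048
Level 6: 1024
Level 7: 512
Level 8: 256
Level 9: 128
Level 10: 64
Level 11: 32
Level 12: 16
Level 13: 8
Level 14: 4
Level 15: 2
Level 16: 1

The root is level 0 and the size-1 base case is level 16 (the tree spans levels 0 through 16, i.e. 17 levels counting the root), so the depth is the number of divisions: log_2(65536) = 16

The recursion tree depth is log_2(65536) = 16. At each level, the problem size is divided by 2, so it takes 16 divisions to reduce to a base case of size 1. The algorithm makes 4 recursive calls at each level.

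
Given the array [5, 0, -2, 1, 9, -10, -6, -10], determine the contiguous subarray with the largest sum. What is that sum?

Using Kadane's algorithm on [5, 0, -2, 1, 9, -10, -6, -10]:

Scanning through the array:
Position 1 (value 0): max_ending_here = 5, max_so_far = 5
Position 2 (value -2): max_ending_here = 3, max_so_far = 5
Position 3 (value 1): max_ending_here = 4, max_so_far = 5
Position 4 (value 9): max_ending_here = 13, max_so_far = 13
Position 5 (value -10): max_ending_here = 3, max_so_far = 13
Position 6 (value -6): max_ending_here = -3, max_so_far = 13
Position 7 (value -10): max_ending_here = -10, max_so_far = 13

Maximum subarray: [5, 0, -2, 1, 9]
Maximum sum: 13

The maximum subarray is [5, 0, -2, 1, 9] with sum 13. This subarray runs from index 0 to index 4.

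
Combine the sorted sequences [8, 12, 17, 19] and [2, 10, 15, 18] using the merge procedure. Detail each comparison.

Merging process:

Compare 8 vs 2: take 2 from right. Merged: [2]
Compare 8 vs 10: take 8 from left. Merged: [2, 8]
Compare 12 vs 10: take 10 from right. Merged: [2, 8, 10]
Compare 12 vs 15: take 12 from left. Merged: [2, 8, 10, 12]
Compare 17 vs 15: take 15 from right. Merged: [2, 8, 10, 12, 15]
Compare 17 vs 18: take 17 from left. Merged: [2, 8, 10, 12, 15, 17]
Compare 19 vs 18: take 18 from right. Merged: [2, 8, 10, 12, 15, 17, 18]
Append remaining from left: [19]. Merged: [2, 8, 10, 12, 15, 17, 18, 19]

Final merged array: [2, 8, 10, 12, 15, 17, 18, 19]
Total comparisons: 7

The merged array is [2, 8, 10, 12, 15, 17, 18, 19], requiring 7 comparisons. The merge step runs in O(n) time where n is the total number of elements.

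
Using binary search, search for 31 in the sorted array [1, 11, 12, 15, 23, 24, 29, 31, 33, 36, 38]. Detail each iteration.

Binary search for 31 in [1, 11, 12, 15, 23, 24, 29, 31, 33, 36, 38]:

lo=0, hi=10, mid=5, arr[mid]=24 -> 24 < 31, search right half
lo=6, hi=10, mid=8, arr[mid]=33 -> 33 > 31, search left half
lo=6, hi=7, mid=6, arr[mid]=29 -> 29 < 31, search right half
lo=7, hi=7, mid=7, arr[mid]=31 -> Found target at index 7!

Binary search finds 31 at index 7 after 4 comparisons. The search repeatedly halves the search space by comparing with the middle element.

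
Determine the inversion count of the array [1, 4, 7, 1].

Finding inversions in [1, 4, 7, 1]:

(1, 3): arr[1]=4 > arr[3]=1
(2, 3): arr[2]=7 > arr[3]=1

Total inversions: 2

The array has 2 inversion(s): (1,3), (2,3). Each pair (i,j) satisfies i < j and arr[i] > arr[j].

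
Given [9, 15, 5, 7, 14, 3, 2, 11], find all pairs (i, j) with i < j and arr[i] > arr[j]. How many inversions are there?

Finding inversions in [9, 15, 5, 7, 14, 3, 2, 11]:

(0, 2): arr[0]=9 > arr[2]=5
(0, 3): arr[0]=9 > arr[3]=7
(0, 5): arr[0]=9 > arr[5]=3
(0, 6): arr[0]=9 > arr[6]=2
(1, 2): arr[1]=15 > arr[2]=5
(1, 3): arr[1]=15 > arr[3]=7
(1, 4): arr[1]=15 > arr[4]=14
(1, 5): arr[1]=15 > arr[5]=3
(1, 6): arr[1]=15 > arr[6]=2
(1, 7): arr[1]=15 > arr[7]=11
(2, 5): arr[2]=5 > arr[5]=3
(2, 6): arr[2]=5 > arr[6]=2
(3, 5): arr[3]=7 > arr[5]=3
(3, 6): arr[3]=7 > arr[6]=2
(4, 5): arr[4]=14 > arr[5]=3
(4, 6): arr[4]=14 > arr[6]=2
(4, 7): arr[4]=14 > arr[7]=11
(5, 6): arr[5]=3 > arr[6]=2

Total inversions: 18

The array has 18 inversion(s): (0,2), (0,3), (0,5), (0,6), (1,2), (1,3), (1,4), (1,5), (1,6), (1,7), (2,5), (2,6), (3,5), (3,6), (4,5), (4,6), (4,7), (5,6). Each pair (i,j) satisfies i < j and arr[i] > arr[j].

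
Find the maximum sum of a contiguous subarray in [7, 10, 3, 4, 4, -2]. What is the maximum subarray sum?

Using Kadane's algorithm on [7, 10, 3, 4, 4, -2]:

Scanning through the array:
Position 1 (value 10): max_ending_here = 17, max_so_far = 17
Position 2 (value 3): max_ending_here = 20, max_so_far = 20
Position 3 (value 4): max_ending_here = 24, max_so_far = 24
Position 4 (value 4): max_ending_here = 28, max_so_far = 28
Position 5 (value -2): max_ending_here = 26, max_so_far = 28

Maximum subarray: [7, 10, 3, 4, 4]
Maximum sum: 28

The maximum subarray is [7, 10, 3, 4, 4] with sum 28. This subarray runs from index 0 to index 4.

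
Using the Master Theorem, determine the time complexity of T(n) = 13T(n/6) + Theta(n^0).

Master Theorem for T(n) = 13T(n/6) + O(n^0):

a = 13, b = 6, c = 0
log_b(a) = log_6(13) = 1.4315

Case 1: c = 0 < log_6(13) = 1.4315
T(n) = O(n^(log_6 13))

For T(n) = 13T(n/6) + O(n^0): log_6(13) = 1.4315. This is Case 1 of the Master Theorem (c < log_b(a), work dominated by leaves), giving O(n^(log_6 13)).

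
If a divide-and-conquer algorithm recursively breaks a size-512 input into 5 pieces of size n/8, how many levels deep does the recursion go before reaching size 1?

For divide and conquer with division factor 8:

Problem sizes at each level:
Level 0: 512
Level 1: 64
Level 2: 8
Level 3: 1

The root is level 0 and the size-1 base case is level 3 (the tree spans levels 0 through 3, i.e. 4 levels counting the root), so the depth is the number of divisions: log_8(512) = 3

The recursion tree depth is log_8(512) = 3. At each level, the problem size is divided by 8, so it takes 3 divisions to reduce to a base case of size 1. The algorithm makes 5 recursive calls at each level.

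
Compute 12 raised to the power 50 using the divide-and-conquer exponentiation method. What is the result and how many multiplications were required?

Computing 12^50 by squaring (build up from 12^1; each line after the first costs one multiplication):

12^1 = 12
12^2 = (12^1)^2 = 12^2 = 144
12^3 = 12 * 12^2 = 12 * 144 = 1728
12^6 = (12^3)^2 = 1728^2 = 2985984
12^12 = (12^6)^2 = 2985984^2 = 8916100448256
12^24 = (12^12)^2 = 8916100448256^2 = 79496847203390844133441536
12^25 = 12 * 12^24 = 12 * 79496847203390844133441536 = 953962166440690129601298432
12^50 = (12^25)^2 = 953962166440690129601298432^2 = 910043815000214977332758527534256632492715260325658624

Result: 910043815000214977332758527534256632492715260325658624
Multiplications needed: 7 (7 lines after 12^1)

12^50 = 910043815000214977332758527534256632492715260325658624. Using exponentiation by squaring, this requires 7 multiplications. The key idea: if the exponent is even, square the half-power; if odd, multiply by the base once.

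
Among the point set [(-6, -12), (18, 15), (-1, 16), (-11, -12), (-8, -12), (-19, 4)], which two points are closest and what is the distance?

Computing all pairwise distances among 6 points:

d((-6, -12), (18, 15)) = 36.1248
d((-6, -12), (-1, 16)) = 28.4429
d((-6, -12), (-11, -12)) = 5.0
d((-6, -12), (-8, -12)) = 2.0 <-- minimum
d((-6, -12), (-19, 4)) = 20.6155
d((18, 15), (-1, 16)) = 19.0263
d((18, 15), (-11, -12)) = 39.6232
d((18, 15), (-8, -12)) = 37.4833
d((18, 15), (-19, 4)) = 38.6005
d((-1, 16), (-11, -12)) = 29.7321
d((-1, 16), (-8, -12)) = 28.8617
d((-1, 16), (-19, 4)) = 21.6333
d((-11, -12), (-8, -12)) = 3.0
d((-11, -12), (-19, 4)) = 17.8885
d((-8, -12), (-19, 4)) = 19.4165

Closest pair: (-6, -12) and (-8, -12) with distance 2.0

The closest pair is (-6, -12) and (-8, -12) with Euclidean distance 2.0. For 6 points, brute-force pairwise comparison is shown above. For large n, the divide-and-conquer algorithm (sort by x, recurse on halves, check the dividing strip) achieves O(n log n).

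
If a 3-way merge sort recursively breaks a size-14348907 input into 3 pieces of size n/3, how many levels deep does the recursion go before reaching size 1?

For divide and conquer with division factor 3:

Problem sizes at each level:
Level 0: 14348907
Level 1: 4782969
Level 2: 1594323
Level 3: 531441
Level 4: 177147
Level 5: 59049
Level 6: 19683
Level 7: 6561
Level 8: 2187
Level 9: 729
Level 10: 243
Level 11: 81
Level 12: 27
Level 13: 9
Level 14: 3
Level 15: 1

The root is level 0 and the size-1 base case is level 15 (the tree spans levels 0 through 15, i.e. 16 levels counting the root), so the depth is the number of divisions: log_3(14348907) = 15

The recursion tree depth is log_3(14348907) = 15. At each level, the problem size is divided by 3, so it takes 15 divisions to reduce to a base case of size 1. The algorithm makes 3 recursive calls at each level.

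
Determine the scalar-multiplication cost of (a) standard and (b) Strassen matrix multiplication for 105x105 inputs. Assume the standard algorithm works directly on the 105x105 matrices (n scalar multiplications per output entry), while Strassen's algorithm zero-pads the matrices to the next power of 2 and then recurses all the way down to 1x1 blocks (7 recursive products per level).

Matrix multiplication for 105x105 matrices:

Strassen's algorithm requires power-of-2 dimensions. Pad 105x105 to 128x128 (next power of 2).

Standard algorithm: 105^3 = 1157625 multiplications
Strassen's algorithm: 7^(log2(128)) = 7^7 = 823543 multiplications
Savings: 1157625 - 823543 = 334082 multiplications

Standard: 1157625 multiplications (105^3). Strassen: 823543 multiplications (7^7, after padding to 128x128). Strassen reduces 8 recursive multiplications to 7 at each level.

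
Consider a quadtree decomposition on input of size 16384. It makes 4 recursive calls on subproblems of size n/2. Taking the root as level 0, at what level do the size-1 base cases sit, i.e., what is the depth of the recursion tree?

For divide and conquer with division factor 2:

Problem sizes at each level:
Level 0: 16384
Level 1: 8192
Level 2: 4096
Level 3: 2048
Level 4: 1024
Level 5: 512
Level 6: 256
Level 7: 128
Level 8: 64
Level 9: 32
Level 10: 16
Level 11: 8
Level 12: 4
Level 13: 2
Level 14: 1

The root is level 0 and the size-1 base case is level 14 (the tree spans levels 0 through 14, i.e. 15 levels counting the root), so the depth is the number of divisions: log_2(16384) = 14

The recursion tree depth is log_2(16384) = 14. At each level, the problem size is divided by 2, so it takes 14 divisions to reduce to a base case of size 1. The algorithm makes 4 recursive calls at each level.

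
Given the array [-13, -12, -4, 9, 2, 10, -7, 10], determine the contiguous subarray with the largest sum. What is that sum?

Using Kadane's algorithm on [-13, -12, -4, 9, 2, 10, -7, 10]:

Scanning through the array:
Position 1 (value -12): max_ending_here = -12, max_so_far = -12
Position 2 (value -4): max_ending_here = -4, max_so_far = -4
Position 3 (value 9): max_ending_here = 9, max_so_far = 9
Position 4 (value 2): max_ending_here = 11, max_so_far = 11
Position 5 (value 10): max_ending_here = 21, max_so_far = 21
Position 6 (value -7): max_ending_here = 14, max_so_far = 21
Position 7 (value 10): max_ending_here = 24, max_so_far = 24

Maximum subarray: [9, 2, 10, -7, 10]
Maximum sum: 24

The maximum subarray is [9, 2, 10, -7, 10] with sum 24. This subarray runs from index 3 to index 7.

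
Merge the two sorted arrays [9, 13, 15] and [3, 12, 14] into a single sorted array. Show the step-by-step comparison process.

Merging process:

Compare 9 vs 3: take 3 from right. Merged: [3]
Compare 9 vs 12: take 9 from left. Merged: [3, 9]
Compare 13 vs 12: take 12 from right. Merged: [3, 9, 12]
Compare 13 vs 14: take 13 from left. Merged: [3, 9, 12, 13]
Compare 15 vs 14: take 14 from right. Merged: [3, 9, 12, 13, 14]
Append remaining from left: [15]. Merged: [3, 9, 12, 13, 14, 15]

Final merged array: [3, 9, 12, 13, 14, 15]
Total comparisons: 5

The merged array is [3, 9, 12, 13, 14, 15], requiring 5 comparisons. The merge step runs in O(n) time where n is the total number of elements.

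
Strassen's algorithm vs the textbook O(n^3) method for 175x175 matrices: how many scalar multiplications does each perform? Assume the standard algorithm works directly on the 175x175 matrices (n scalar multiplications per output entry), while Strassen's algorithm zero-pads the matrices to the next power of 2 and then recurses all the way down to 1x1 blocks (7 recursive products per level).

Matrix multiplication for 175x175 matrices:

Strassen's algorithm requires power-of-2 dimensions. Pad 175x175 to 256x256 (next power of 2).

Standard algorithm: 175^3 = 5359375 multiplications
Strassen's algorithm: 7^(log2(256)) = 7^8 = 5764801 multiplications
Difference: 5359375 - 5764801 = -405426 (Strassen uses MORE here due to padding overhead — for small or just-over-power-of-2 n, padding can outweigh the per-level savings)

Standard: 5359375 multiplications (175^3). Strassen: 5764801 multiplications (7^8, after padding to 256x256). Strassen reduces 8 recursive multiplications to 7 at each level.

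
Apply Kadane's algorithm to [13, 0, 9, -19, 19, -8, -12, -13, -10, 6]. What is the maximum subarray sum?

Using Kadane's algorithm on [13, 0, 9, -19, 19, -8, -12, -13, -10, 6]:

Scanning through the array:
Position 1 (value 0): max_ending_here = 13, max_so_far = 13
Position 2 (value 9): max_ending_here = 22, max_so_far = 22
Position 3 (value -19): max_ending_here = 3, max_so_far = 22
Position 4 (value 19): max_ending_here = 22, max_so_far = 22
Position 5 (value -8): max_ending_here = 14, max_so_far = 22
Position 6 (value -12): max_ending_here = 2, max_so_far = 22
Position 7 (value -13): max_ending_here = -11, max_so_far = 22
Position 8 (value -10): max_ending_here = -10, max_so_far = 22
Position 9 (value 6): max_ending_here = 6, max_so_far = 22

Maximum subarray: [13, 0, 9]
Maximum sum: 22

The maximum subarray is [13, 0, 9] with sum 22. This subarray runs from index 0 to index 2.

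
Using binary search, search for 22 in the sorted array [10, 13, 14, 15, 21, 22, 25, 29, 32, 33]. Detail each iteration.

Binary search for 22 in [10, 13, 14, 15, 21, 22, 25, 29, 32, 33]:

lo=0, hi=9, mid=4, arr[mid]=21 -> 21 < 22, search right half
lo=5, hi=9, mid=7, arr[mid]=29 -> 29 > 22, search left half
lo=5, hi=6, mid=5, arr[mid]=22 -> Found target at index 5!

Binary search finds 22 at index 5 after 3 comparisons. The search repeatedly halves the search space by comparing with the middle element.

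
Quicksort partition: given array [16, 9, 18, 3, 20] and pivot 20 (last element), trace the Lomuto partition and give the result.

Lomuto partition with pivot = 20:

Initial array: [16, 9, 18, 3, 20]

arr[0]=16 <= 20: swap with position 0, array becomes [16, 9, 18, 3, 20]
arr[1]=9 <= 20: swap with position 1, array becomes [16, 9, 18, 3, 20]
arr[2]=18 <= 20: swap with position 2, array becomes [16, 9, 18, 3, 20]
arr[3]=3 <= 20: swap with position 3, array becomes [16, 9, 18, 3, 20]

Place pivot at position 4: [16, 9, 18, 3, 20]
Pivot position: 4

After partitioning with pivot 20, the array becomes [16, 9, 18, 3, 20]. The pivot is placed at index 4. All elements to the left of the pivot are <= 20, and all elements to the right are > 20.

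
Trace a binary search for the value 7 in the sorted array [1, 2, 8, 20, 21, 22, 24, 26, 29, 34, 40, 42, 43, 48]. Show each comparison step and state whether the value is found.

Binary search for 7 in [1, 2, 8, 20, 21, 22, 24, 26, 29, 34, 40, 42, 43, 48]:

lo=0, hi=13, mid=6, arr[mid]=24 -> 24 > 7, search left half
lo=0, hi=5, mid=2, arr[mid]=8 -> 8 > 7, search left half
lo=0, hi=1, mid=0, arr[mid]=1 -> 1 < 7, search right half
lo=1, hi=1, mid=1, arr[mid]=2 -> 2 < 7, search right half
lo=2 > hi=1, target 7 not found

Binary search determines that 7 is not in the array after 4 comparisons. The search space was exhausted without finding the target.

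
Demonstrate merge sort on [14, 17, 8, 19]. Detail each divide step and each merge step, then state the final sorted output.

Merge sort trace:

Split: [14, 17, 8, 19] -> [14, 17] and [8, 19]
  Split: [14, 17] -> [14] and [17]
  Merge: [14] + [17] -> [14, 17]
  Split: [8, 19] -> [8] and [19]
  Merge: [8] + [19] -> [8, 19]
Merge: [14, 17] + [8, 19] -> [8, 14, 17, 19]

Final sorted array: [8, 14, 17, 19]

The merge sort proceeds by recursively splitting the array and merging sorted halves.
After all merges, the sorted array is [8, 14, 17, 19].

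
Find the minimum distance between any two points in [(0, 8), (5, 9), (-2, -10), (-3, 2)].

Computing all pairwise distances among 4 points:

d((0, 8), (5, 9)) = 5.099 <-- minimum
d((0, 8), (-2, -10)) = 18.1108
d((0, 8), (-3, 2)) = 6.7082
d((5, 9), (-2, -10)) = 20.2485
d((5, 9), (-3, 2)) = 10.6301
d((-2, -10), (-3, 2)) = 12.0416

Closest pair: (0, 8) and (5, 9) with distance 5.099

The closest pair is (0, 8) and (5, 9) with Euclidean distance 5.099. For 4 points, brute-force pairwise comparison is shown above. For large n, the divide-and-conquer algorithm (sort by x, recurse on halves, check the dividing strip) achieves O(n log n).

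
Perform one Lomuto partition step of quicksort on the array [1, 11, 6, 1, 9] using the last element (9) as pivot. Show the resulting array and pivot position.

Lomuto partition with pivot = 9:

Initial array: [1, 11, 6, 1, 9]

arr[0]=1 <= 9: swap with position 0, array becomes [1, 11, 6, 1, 9]
arr[1]=11 > 9: no swap
arr[2]=6 <= 9: swap with position 1, array becomes [1, 6, 11, 1, 9]
arr[3]=1 <= 9: swap with position 2, array becomes [1, 6, 1, 11, 9]

Place pivot at position 3: [1, 6, 1, 9, 11]
Pivot position: 3

After partitioning with pivot 9, the array becomes [1, 6, 1, 9, 11]. The pivot is placed at index 3. All elements to the left of the pivot are <= 9, and all elements to the right are > 9.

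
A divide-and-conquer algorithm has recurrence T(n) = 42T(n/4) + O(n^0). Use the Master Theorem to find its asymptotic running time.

Master Theorem for T(n) = 42T(n/4) + O(n^0):

a = 42, b = 4, c = 0
log_b(a) = log_4(42) = 2.6962

Case 1: c = 0 < log_4(42) = 2.6962
T(n) = O(n^(log_4 42))

For T(n) = 42T(n/4) + O(n^0): log_4(42) = 2.6962. This is Case 1 of the Master Theorem (c < log_b(a), work dominated by leaves), giving O(n^(log_4 42)).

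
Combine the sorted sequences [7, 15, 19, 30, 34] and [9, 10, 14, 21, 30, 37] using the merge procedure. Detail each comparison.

Merging process:

Compare 7 vs 9: take 7 from left. Merged: [7]
Compare 15 vs 9: take 9 from right. Merged: [7, 9]
Compare 15 vs 10: take 10 from right. Merged: [7, 9, 10]
Compare 15 vs 14: take 14 from right. Merged: [7, 9, 10, 14]
Compare 15 vs 21: take 15 from left. Merged: [7, 9, 10, 14, 15]
Compare 19 vs 21: take 19 from left. Merged: [7, 9, 10, 14, 15, 19]
Compare 30 vs 21: take 21 from right. Merged: [7, 9, 10, 14, 15, 19, 21]
Compare 30 vs 30: take 30 from left. Merged: [7, 9, 10, 14, 15, 19, 21, 30]
Compare 34 vs 30: take 30 from right. Merged: [7, 9, 10, 14, 15, 19, 21, 30, 30]
Compare 34 vs 37: take 34 from left. Merged: [7, 9, 10, 14, 15, 19, 21, 30, 30, 34]
Append remaining from right: [37]. Merged: [7, 9, 10, 14, 15, 19, 21, 30, 30, 34, 37]

Final merged array: [7, 9, 10, 14, 15, 19, 21, 30, 30, 34, 37]
Total comparisons: 10

The merged array is [7, 9, 10, 14, 15, 19, 21, 30, 30, 34, 37], requiring 10 comparisons. The merge step runs in O(n) time where n is the total number of elements.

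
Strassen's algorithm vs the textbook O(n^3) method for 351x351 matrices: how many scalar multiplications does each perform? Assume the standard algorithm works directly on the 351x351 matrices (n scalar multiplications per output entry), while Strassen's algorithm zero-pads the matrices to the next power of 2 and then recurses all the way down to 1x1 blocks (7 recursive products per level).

Matrix multiplication for 351x351 matrices:

Strassen's algorithm requires power-of-2 dimensions. Pad 351x351 to 512x512 (next power of 2).

Standard algorithm: 351^3 = 43243551 multiplications
Strassen's algorithm: 7^(log2(512)) = 7^9 = 40353607 multiplications
Savings: 43243551 - 40353607 = 2889944 multiplications

Standard: 43243551 multiplications (351^3). Strassen: 40353607 multiplications (7^9, after padding to 512x512). Strassen reduces 8 recursive multiplications to 7 at each level.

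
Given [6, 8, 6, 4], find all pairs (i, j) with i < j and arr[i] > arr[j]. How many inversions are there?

Finding inversions in [6, 8, 6, 4]:

(0, 3): arr[0]=6 > arr[3]=4
(1, 2): arr[1]=8 > arr[2]=6
(1, 3): arr[1]=8 > arr[3]=4
(2, 3): arr[2]=6 > arr[3]=4

Total inversions: 4

The array has 4 inversion(s): (0,3), (1,2), (1,3), (2,3). Each pair (i,j) satisfies i < j and arr[i] > arr[j].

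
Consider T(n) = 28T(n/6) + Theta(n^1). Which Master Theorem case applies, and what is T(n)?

Master Theorem for T(n) = 28T(n/6) + O(n^1):

a = 28, b = 6, c = 1
log_b(a) = log_6(28) = 1.8597

Case 1: c = 1 < log_6(28) = 1.8597
T(n) = O(n^(log_6 28))

For T(n) = 28T(n/6) + O(n^1): log_6(28) = 1.8597. This is Case 1 of the Master Theorem (c < log_b(a), work dominated by leaves), giving O(n^(log_6 28)).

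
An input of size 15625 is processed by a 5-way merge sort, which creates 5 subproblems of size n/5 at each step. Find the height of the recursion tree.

For divide and conquer with division factor 5:

Problem sizes at each level:
Level 0: 15625
Level 1: 3125
Level 2: 625
Level 3: 125
Level 4: 25
Level 5: 5
Level 6: 1

The root is level 0 and the size-1 base case is level 6 (the tree spans levels 0 through 6, i.e. 7 levels counting the root), so the depth is the number of divisions: log_5(15625) = 6

The recursion tree depth is log_5(15625) = 6. At each level, the problem size is divided by 5, so it takes 6 divisions to reduce to a base case of size 1. The algorithm makes 5 recursive calls at each level.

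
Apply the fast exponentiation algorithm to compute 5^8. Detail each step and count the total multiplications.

Computing 5^8 by squaring (build up from 5^1; each line after the first costs one multiplication):

5^1 = 5
5^2 = (5^1)^2 = 5^2 = 25
5^4 = (5^2)^2 = 25^2 = 625
5^8 = (5^4)^2 = 625^2 = 390625

Result: 390625
Multiplications needed: 3 (3 lines after 5^1)

5^8 = 390625. Using exponentiation by squaring, this requires 3 multiplications. The key idea: if the exponent is even, square the half-power; if odd, multiply by the base once.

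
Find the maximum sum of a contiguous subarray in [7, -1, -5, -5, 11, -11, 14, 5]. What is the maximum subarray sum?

Using Kadane's algorithm on [7, -1, -5, -5, 11, -11, 14, 5]:

Scanning through the array:
Position 1 (value -1): max_ending_here = 6, max_so_far = 7
Position 2 (value -5): max_ending_here = 1, max_so_far = 7
Position 3 (value -5): max_ending_here = -4, max_so_far = 7
Position 4 (value 11): max_ending_here = 11, max_so_far = 11
Position 5 (value -11): max_ending_here = 0, max_so_far = 11
Position 6 (value 14): max_ending_here = 14, max_so_far = 14
Position 7 (value 5): max_ending_here = 19, max_so_far = 19

Maximum subarray: [11, -11, 14, 5]
Maximum sum: 19

The maximum subarray is [11, -11, 14, 5] with sum 19. This subarray runs from index 4 to index 7.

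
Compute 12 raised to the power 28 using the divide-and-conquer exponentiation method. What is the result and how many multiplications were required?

Computing 12^28 by squaring (build up from 12^1; each line after the first costs one multiplication):

12^1 = 12
12^2 = (12^1)^2 = 12^2 = 144
12^3 = 12 * 12^2 = 12 * 144 = 1728
12^6 = (12^3)^2 = 1728^2 = 2985984
12^7 = 12 * 12^6 = 12 * 2985984 = 35831808
12^14 = (12^7)^2 = 35831808^2 = 1283918464548864
12^28 = (12^14)^2 = 1283918464548864^2 = 1648446623609512543951043690496

Result: 1648446623609512543951043690496
Multiplications needed: 6 (6 lines after 12^1)

12^28 = 1648446623609512543951043690496. Using exponentiation by squaring, this requires 6 multiplications. The key idea: if the exponent is even, square the half-power; if odd, multiply by the base once.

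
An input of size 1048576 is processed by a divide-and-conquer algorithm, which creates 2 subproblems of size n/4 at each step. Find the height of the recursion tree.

For divide and conquer with division factor 4:

Problem sizes at each level:
Level 0: 1048576
Level 1: 262144
Level 2: 65536
Level 3: 16384
Level 4: 4096
Level 5: 1024
Level 6: 256
Level 7: 64
Level 8: 16
Level 9: 4
Level 10: 1

The root is level 0 and the size-1 base case is level 10 (the tree spans levels 0 through 10, i.e. 11 levels counting the root), so the depth is the number of divisions: log_4(1048576) = 10

The recursion tree depth is log_4(1048576) = 10. At each level, the problem size is divided by 4, so it takes 10 divisions to reduce to a base case of size 1. The algorithm makes 2 recursive calls at each level.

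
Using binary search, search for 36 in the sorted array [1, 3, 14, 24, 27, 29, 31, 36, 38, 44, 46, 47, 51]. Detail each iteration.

Binary search for 36 in [1, 3, 14, 24, 27, 29, 31, 36, 38, 44, 46, 47, 51]:

lo=0, hi=12, mid=6, arr[mid]=31 -> 31 < 36, search right half
lo=7, hi=12, mid=9, arr[mid]=44 -> 44 > 36, search left half
lo=7, hi=8, mid=7, arr[mid]=36 -> Found target at index 7!

Binary search finds 36 at index 7 after 3 comparisons. The search repeatedly halves the search space by comparing with the middle element.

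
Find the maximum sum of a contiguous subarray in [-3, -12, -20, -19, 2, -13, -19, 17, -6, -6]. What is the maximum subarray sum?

Using Kadane's algorithm on [-3, -12, -20, -19, 2, -13, -19, 17, -6, -6]:

Scanning through the array:
Position 1 (value -12): max_ending_here = -12, max_so_far = -3
Position 2 (value -20): max_ending_here = -20, max_so_far = -3
Position 3 (value -19): max_ending_here = -19, max_so_far = -3
Position 4 (value 2): max_ending_here = 2, max_so_far = 2
Position 5 (value -13): max_ending_here = -11, max_so_far = 2
Position 6 (value -19): max_ending_here = -19, max_so_far = 2
Position 7 (value 17): max_ending_here = 17, max_so_far = 17
Position 8 (value -6): max_ending_here = 11, max_so_far = 17
Position 9 (value -6): max_ending_here = 5, max_so_far = 17

Maximum subarray: [17]
Maximum sum: 17

The maximum subarray is [17] with sum 17. This subarray runs from index 7 to index 7.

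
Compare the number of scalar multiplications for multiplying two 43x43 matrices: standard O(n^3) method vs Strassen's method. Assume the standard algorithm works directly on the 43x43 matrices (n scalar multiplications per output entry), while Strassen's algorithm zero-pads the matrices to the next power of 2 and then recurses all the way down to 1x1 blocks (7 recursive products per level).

Matrix multiplication for 43x43 matrices:

Strassen's algorithm requires power-of-2 dimensions. Pad 43x43 to 64x64 (next power of 2).

Standard algorithm: 43^3 = 79507 multiplications
Strassen's algorithm: 7^(log2(64)) = 7^6 = 117649 multiplications
Difference: 79507 - 117649 = -38142 (Strassen uses MORE here due to padding overhead — for small or just-over-power-of-2 n, padding can outweigh the per-level savings)

Standard: 79507 multiplications (43^3). Strassen: 117649 multiplications (7^6, after padding to 64x64). Strassen reduces 8 recursive multiplications to 7 at each level.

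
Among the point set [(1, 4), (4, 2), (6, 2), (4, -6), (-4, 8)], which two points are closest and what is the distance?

Computing all pairwise distances among 5 points:

d((1, 4), (4, 2)) = 3.6056
d((1, 4), (6, 2)) = 5.3852
d((1, 4), (4, -6)) = 10.4403
d((1, 4), (-4, 8)) = 6.4031
d((4, 2), (6, 2)) = 2.0 <-- minimum
d((4, 2), (4, -6)) = 8.0
d((4, 2), (-4, 8)) = 10.0
d((6, 2), (4, -6)) = 8.2462
d((6, 2), (-4, 8)) = 11.6619
d((4, -6), (-4, 8)) = 16.1245

Closest pair: (4, 2) and (6, 2) with distance 2.0

The closest pair is (4, 2) and (6, 2) with Euclidean distance 2.0. For 5 points, brute-force pairwise comparison is shown above. For large n, the divide-and-conquer algorithm (sort by x, recurse on halves, check the dividing strip) achieves O(n log n).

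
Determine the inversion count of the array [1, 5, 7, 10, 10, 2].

Finding inversions in [1, 5, 7, 10, 10, 2]:

(1, 5): arr[1]=5 > arr[5]=2
(2, 5): arr[2]=7 > arr[5]=2
(3, 5): arr[3]=10 > arr[5]=2
(4, 5): arr[4]=10 > arr[5]=2

Total inversions: 4

The array has 4 inversion(s): (1,5), (2,5), (3,5), (4,5). Each pair (i,j) satisfies i < j and arr[i] > arr[j].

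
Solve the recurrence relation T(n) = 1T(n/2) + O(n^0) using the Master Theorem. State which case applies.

Master Theorem for T(n) = 1T(n/2) + O(n^0):

a = 1, b = 2, c = 0
log_b(a) = log_2(1) = 0.0000

Case 2: c = 0 = log_2(1) = 0.0000
T(n) = O(n^0 log n) = O(log n)

For T(n) = 1T(n/2) + O(n^0): log_2(1) = 0.0000. This is Case 2 of the Master Theorem (c = log_b(a), equal work at all levels), giving O(log n).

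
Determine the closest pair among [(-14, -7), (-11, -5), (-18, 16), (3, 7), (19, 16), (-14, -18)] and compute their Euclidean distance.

Computing all pairwise distances among 6 points:

d((-14, -7), (-11, -5)) = 3.6056 <-- minimum
d((-14, -7), (-18, 16)) = 23.3452
d((-14, -7), (3, 7)) = 22.0227
d((-14, -7), (19, 16)) = 40.2244
d((-14, -7), (-14, -18)) = 11.0
d((-11, -5), (-18, 16)) = 22.1359
d((-11, -5), (3, 7)) = 18.4391
d((-11, -5), (19, 16)) = 36.6197
d((-11, -5), (-14, -18)) = 13.3417
d((-18, 16), (3, 7)) = 22.8473
d((-18, 16), (19, 16)) = 37.0
d((-18, 16), (-14, -18)) = 34.2345
d((3, 7), (19, 16)) = 18.3576
d((3, 7), (-14, -18)) = 30.2324
d((19, 16), (-14, -18)) = 47.3814

Closest pair: (-14, -7) and (-11, -5) with distance 3.6056

The closest pair is (-14, -7) and (-11, -5) with Euclidean distance 3.6056. For 6 points, brute-force pairwise comparison is shown above. For large n, the divide-and-conquer algorithm (sort by x, recurse on halves, check the dividing strip) achieves O(n log n).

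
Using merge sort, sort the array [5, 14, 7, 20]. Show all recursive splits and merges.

Merge sort trace:

Split: [5, 14, 7, 20] -> [5, 14] and [7, 20]
  Split: [5, 14] -> [5] and [14]
  Merge: [5] + [14] -> [5, 14]
  Split: [7, 20] -> [7] and [20]
  Merge: [7] + [20] -> [7, 20]
Merge: [5, 14] + [7, 20] -> [5, 7, 14, 20]

Final sorted array: [5, 7, 14, 20]

The merge sort proceeds by recursively splitting the array and merging sorted halves.
After all merges, the sorted array is [5, 7, 14, 20].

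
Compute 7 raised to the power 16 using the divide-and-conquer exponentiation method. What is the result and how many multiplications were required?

Computing 7^16 by squaring (build up from 7^1; each line after the first costs one multiplication):

7^1 = 7
7^2 = (7^1)^2 = 7^2 = 49
7^4 = (7^2)^2 = 49^2 = 2401
7^8 = (7^4)^2 = 2401^2 = 5764801
7^16 = (7^8)^2 = 5764801^2 = 33232930569601

Result: 33232930569601
Multiplications needed: 4 (4 lines after 7^1)

7^16 = 33232930569601. Using exponentiation by squaring, this requires 4 multiplications. The key idea: if the exponent is even, square the half-power; if odd, multiply by the base once.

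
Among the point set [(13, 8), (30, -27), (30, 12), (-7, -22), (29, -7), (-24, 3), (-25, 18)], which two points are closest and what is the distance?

Computing all pairwise distances among 7 points:

d((13, 8), (30, -27)) = 38.9102
d((13, 8), (30, 12)) = 17.4642
d((13, 8), (-7, -22)) = 36.0555
d((13, 8), (29, -7)) = 21.9317
d((13, 8), (-24, 3)) = 37.3363
d((13, 8), (-25, 18)) = 39.2938
d((30, -27), (30, 12)) = 39.0
d((30, -27), (-7, -22)) = 37.3363
d((30, -27), (29, -7)) = 20.025
d((30, -27), (-24, 3)) = 61.7738
d((30, -27), (-25, 18)) = 71.0634
d((30, 12), (-7, -22)) = 50.2494
d((30, 12), (29, -7)) = 19.0263
d((30, 12), (-24, 3)) = 54.7449
d((30, 12), (-25, 18)) = 55.3263
d((-7, -22), (29, -7)) = 39.0
d((-7, -22), (-24, 3)) = 30.2324
d((-7, -22), (-25, 18)) = 43.8634
d((29, -7), (-24, 3)) = 53.9351
d((29, -7), (-25, 18)) = 59.5063
d((-24, 3), (-25, 18)) = 15.0333 <-- minimum

Closest pair: (-24, 3) and (-25, 18) with distance 15.0333

The closest pair is (-24, 3) and (-25, 18) with Euclidean distance 15.0333. For 7 points, brute-force pairwise comparison is shown above. For large n, the divide-and-conquer algorithm (sort by x, recurse on halves, check the dividing strip) achieves O(n log n).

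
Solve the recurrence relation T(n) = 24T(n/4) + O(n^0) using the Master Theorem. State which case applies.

Master Theorem for T(n) = 24T(n/4) + O(n^0):

a = 24, b = 4, c = 0
log_b(a) = log_4(24) = 2.2925

Case 1: c = 0 < log_4(24) = 2.2925
T(n) = O(n^(log_4 24))

For T(n) = 24T(n/4) + O(n^0): log_4(24) = 2.2925. This is Case 1 of the Master Theorem (c < log_b(a), work dominated by leaves), giving O(n^(log_4 24)).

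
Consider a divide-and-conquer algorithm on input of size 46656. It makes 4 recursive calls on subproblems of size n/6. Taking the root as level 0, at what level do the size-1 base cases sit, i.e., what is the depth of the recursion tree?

For divide and conquer with division factor 6:

Problem sizes at each level:
Level 0: 46656
Level 1: 7776
Level 2: 1296
Level 3: 216
Level 4: 36
Level 5: 6
Level 6: 1

The root is level 0 and the size-1 base case is level 6 (the tree spans levels 0 through 6, i.e. 7 levels counting the root), so the depth is the number of divisions: log_6(46656) = 6

The recursion tree depth is log_6(46656) = 6. At each level, the problem size is divided by 6, so it takes 6 divisions to reduce to a base case of size 1. The algorithm makes 4 recursive calls at each level.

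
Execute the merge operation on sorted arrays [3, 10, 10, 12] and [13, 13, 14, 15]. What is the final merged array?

Merging process:

Compare 3 vs 13: take 3 from left. Merged: [3]
Compare 10 vs 13: take 10 from left. Merged: [3, 10]
Compare 10 vs 13: take 10 from left. Merged: [3, 10, 10]
Compare 12 vs 13: take 12 from left. Merged: [3, 10, 10, 12]
Append remaining from right: [13, 13, 14, 15]. Merged: [3, 10, 10, 12, 13, 13, 14, 15]

Final merged array: [3, 10, 10, 12, 13, 13, 14, 15]
Total comparisons: 4

The merged array is [3, 10, 10, 12, 13, 13, 14, 15], requiring 4 comparisons. The merge step runs in O(n) time where n is the total number of elements.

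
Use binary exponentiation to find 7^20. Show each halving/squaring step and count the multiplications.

Computing 7^20 by squaring (build up from 7^1; each line after the first costs one multiplication):

7^1 = 7
7^2 = (7^1)^2 = 7^2 = 49
7^4 = (7^2)^2 = 49^2 = 2401
7^5 = 7 * 7^4 = 7 * 2401 = 16807
7^10 = (7^5)^2 = 16807^2 = 282475249
7^20 = (7^10)^2 = 282475249^2 = 79792266297612001

Result: 79792266297612001
Multiplications needed: 5 (5 lines after 7^1)

7^20 = 79792266297612001. Using exponentiation by squaring, this requires 5 multiplications. The key idea: if the exponent is even, square the half-power; if odd, multiply by the base once.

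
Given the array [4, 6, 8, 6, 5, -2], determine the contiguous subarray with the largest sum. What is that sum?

Using Kadane's algorithm on [4, 6, 8, 6, 5, -2]:

Scanning through the array:
Position 1 (value 6): max_ending_here = 10, max_so_far = 10
Position 2 (value 8): max_ending_here = 18, max_so_far = 18
Position 3 (value 6): max_ending_here = 24, max_so_far = 24
Position 4 (value 5): max_ending_here = 29, max_so_far = 29
Position 5 (value -2): max_ending_here = 27, max_so_far = 29

Maximum subarray: [4, 6, 8, 6, 5]
Maximum sum: 29

The maximum subarray is [4, 6, 8, 6, 5] with sum 29. This subarray runs from index 0 to index 4.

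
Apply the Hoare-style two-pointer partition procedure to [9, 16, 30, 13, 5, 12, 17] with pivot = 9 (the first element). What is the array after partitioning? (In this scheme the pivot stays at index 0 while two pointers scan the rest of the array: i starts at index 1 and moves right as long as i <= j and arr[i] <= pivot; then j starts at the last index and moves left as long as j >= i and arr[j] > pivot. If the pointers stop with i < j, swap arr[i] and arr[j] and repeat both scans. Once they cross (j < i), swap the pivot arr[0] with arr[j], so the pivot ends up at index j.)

Hoare-style two-pointer partition with pivot = 9:

Initial array: [9, 16, 30, 13, 5, 12, 17]

Pointers start at i = 1, j = 6.
i stops at index 1 (arr[1]=16 > 9), j stops at index 4 (arr[4]=5 <= 9): swap arr[1] and arr[4], array becomes [9, 5, 30, 13, 16, 12, 17]
i ends at 2, j ends at 1: the pointers have crossed (j < i), so scanning stops.

Swap pivot arr[0] with arr[1] to place pivot at position 1: [5, 9, 30, 13, 16, 12, 17]
Pivot position: 1

After partitioning with pivot 9, the array becomes [5, 9, 30, 13, 16, 12, 17]. The pivot is placed at index 1. All elements to the left of the pivot are <= 9, and all elements to the right are > 9.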